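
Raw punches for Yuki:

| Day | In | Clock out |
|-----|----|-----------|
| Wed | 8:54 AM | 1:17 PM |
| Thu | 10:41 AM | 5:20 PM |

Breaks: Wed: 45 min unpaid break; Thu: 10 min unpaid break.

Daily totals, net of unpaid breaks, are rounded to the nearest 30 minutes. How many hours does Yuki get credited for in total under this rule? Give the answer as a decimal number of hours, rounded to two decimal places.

Wed: 8:54 AM–1:17 PM = 4 h 23 min − 45 min = 3 h 38 min → rounds to 3 h 30 min
Thu: 10:41 AM–5:20 PM = 6 h 39 min − 10 min = 6 h 29 min → rounds to 6 h 30 min
Total credited: 10 h 0 min.

10.00 hours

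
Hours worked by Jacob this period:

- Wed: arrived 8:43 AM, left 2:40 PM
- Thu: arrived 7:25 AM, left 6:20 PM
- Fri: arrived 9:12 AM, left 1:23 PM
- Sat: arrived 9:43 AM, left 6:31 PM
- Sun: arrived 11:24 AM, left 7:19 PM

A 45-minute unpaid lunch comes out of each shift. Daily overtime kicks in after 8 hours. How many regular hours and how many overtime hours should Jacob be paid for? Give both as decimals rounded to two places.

Wed: 8:43 AM–2:40 PM = 5 h 57 min; less 45 min break → 5 h 12 min
Thu: 7:25 AM–6:20 PM = 10 h 55 min; less 45 min break → 10 h 10 min
Fri: 9:12 AM–1:23 PM = 4 h 11 min; less 45 min break → 3 h 26 min
Sat: 9:43 AM–6:31 PM = 8 h 48 min; less 45 min break → 8 h 3 min
Sun: 11:24 AM–7:19 PM = 7 h 55 min; less 45 min break → 7 h 10 min
Wed reg 5 h 12 min / OT 0 h 0 min; Thu reg 8 h 0 min / OT 2 h 10 min; Fri reg 3 h 26 min / OT 0 h 0 min; Sat reg 8 h 0 min / OT 0 h 3 min; Sun reg 7 h 10 min / OT 0 h 0 min.
Totals: regular 31 h 48 min, overtime 2 h 13 min.

Regular 31.80 hours, overtime 2.22 hours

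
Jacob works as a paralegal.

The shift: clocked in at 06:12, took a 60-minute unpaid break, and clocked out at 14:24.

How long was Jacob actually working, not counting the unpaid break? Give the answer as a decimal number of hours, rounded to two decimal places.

The shift: 06:12–14:24 = 8 h 12 min; less 60 min break → 7 h 12 min

7.20 hours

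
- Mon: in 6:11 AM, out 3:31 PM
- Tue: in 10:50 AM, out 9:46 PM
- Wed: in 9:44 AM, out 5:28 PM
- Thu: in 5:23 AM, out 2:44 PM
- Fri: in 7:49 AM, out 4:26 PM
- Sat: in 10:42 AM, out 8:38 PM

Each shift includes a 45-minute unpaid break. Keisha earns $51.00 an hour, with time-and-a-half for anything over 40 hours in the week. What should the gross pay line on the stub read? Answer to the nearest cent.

$2912.10

Mon: 6:11 AM–3:31 PM = 9 h 20 min; less 45 min break → 8 h 35 min
Tue: 10:50 AM–9:46 PM = 10 h 56 min; less 45 min break → 10 h 11 min
Wed: 9:44 AM–5:28 PM = 7 h 44 min; less 45 min break → 6 h 59 min
Thu: 5:23 AM–2:44 PM = 9 h 21 min; less 45 min break → 8 h 36 min
Fri: 7:49 AM–4:26 PM = 8 h 37 min; less 45 min break → 7 h 52 min
Sat: 10:42 AM–8:38 PM = 9 h 56 min; less 45 min break → 9 h 11 min
Total worked: 51 h 24 min = 3084 min.
Regular 40 h 0 min = 2400 min at $51.00/h; overtime 11 h 24 min = 684 min at $76.50/h.
Pay = (2400 × $51.00 + 684 × $76.50) ÷ 60 = $2912.10.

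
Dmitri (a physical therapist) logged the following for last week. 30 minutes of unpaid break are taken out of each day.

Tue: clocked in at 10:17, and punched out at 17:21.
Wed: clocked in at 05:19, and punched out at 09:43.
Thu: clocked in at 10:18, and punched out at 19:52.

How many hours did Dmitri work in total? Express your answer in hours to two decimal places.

19.53 hours

Tue: 10:17–17:21 = 7 h 4 min; less 30 min break → 6 h 34 min
Wed: 05:19–09:43 = 4 h 24 min; less 30 min break → 3 h 54 min
Thu: 10:18–19:52 = 9 h 34 min; less 30 min break → 9 h 4 min
Total: 6 h 34 min + 3 h 54 min + 9 h 4 min = 19 h 32 min.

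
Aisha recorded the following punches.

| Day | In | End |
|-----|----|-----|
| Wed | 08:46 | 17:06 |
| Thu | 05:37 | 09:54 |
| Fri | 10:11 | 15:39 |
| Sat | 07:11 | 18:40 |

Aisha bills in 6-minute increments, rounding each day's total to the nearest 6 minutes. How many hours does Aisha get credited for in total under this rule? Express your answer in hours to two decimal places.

29.60 hours

Wed: 08:46–17:06 = 8 h 20 min → rounds to 8 h 18 min
Thu: 05:37–09:54 = 4 h 17 min → rounds to 4 h 18 min
Fri: 10:11–15:39 = 5 h 28 min → rounds to 5 h 30 min
Sat: 07:11–18:40 = 11 h 29 min → rounds to 11 h 30 min
Total credited: 29 h 36 min.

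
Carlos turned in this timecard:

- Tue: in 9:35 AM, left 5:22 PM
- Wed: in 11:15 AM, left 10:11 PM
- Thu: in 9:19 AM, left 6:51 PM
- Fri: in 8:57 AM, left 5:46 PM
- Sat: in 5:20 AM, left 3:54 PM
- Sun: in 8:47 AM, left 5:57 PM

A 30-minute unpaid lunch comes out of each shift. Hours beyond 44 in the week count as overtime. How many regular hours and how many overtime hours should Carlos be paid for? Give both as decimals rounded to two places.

Regular 44.00 hours, overtime 9.80 hours

Tue: 9:35 AM–5:22 PM = 7 h 47 min; less 30 min break → 7 h 17 min
Wed: 11:15 AM–10:11 PM = 10 h 56 min; less 30 min break → 10 h 26 min
Thu: 9:19 AM–6:51 PM = 9 h 32 min; less 30 min break → 9 h 2 min
Fri: 8:57 AM–5:46 PM = 8 h 49 min; less 30 min break → 8 h 19 min
Sat: 5:20 AM–3:54 PM = 10 h 34 min; less 30 min break → 10 h 4 min
Sun: 8:47 AM–5:57 PM = 9 h 10 min; less 30 min break → 8 h 40 min
Total worked: 53 h 48 min = 53.80 h.
Threshold 44 h → overtime 9 h 48 min, regular 44 h 0 min.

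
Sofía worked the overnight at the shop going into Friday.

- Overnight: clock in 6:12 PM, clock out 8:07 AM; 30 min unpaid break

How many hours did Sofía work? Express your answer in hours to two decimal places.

13.42 hours

Overnight: 6:12 PM → midnight = 5 h 48 min; midnight → 8:07 AM = 8 h 7 min; span 13 h 55 min; less 30 min break → 13 h 25 min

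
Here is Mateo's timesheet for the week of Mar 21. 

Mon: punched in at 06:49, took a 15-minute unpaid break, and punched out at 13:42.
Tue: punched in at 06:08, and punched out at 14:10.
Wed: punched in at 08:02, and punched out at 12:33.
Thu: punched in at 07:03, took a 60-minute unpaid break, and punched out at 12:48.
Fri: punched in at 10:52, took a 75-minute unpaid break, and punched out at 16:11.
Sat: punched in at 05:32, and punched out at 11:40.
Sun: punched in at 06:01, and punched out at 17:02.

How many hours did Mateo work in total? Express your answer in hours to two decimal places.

Mon: 06:49–13:42 = 6 h 53 min; less 15 min break → 6 h 38 min
Tue: 06:08–14:10 = 8 h 2 min
Wed: 08:02–12:33 = 4 h 31 min
Thu: 07:03–12:48 = 5 h 45 min; less 60 min break → 4 h 45 min
Fri: 10:52–16:11 = 5 h 19 min; less 75 min break → 4 h 4 min
Sat: 05:32–11:40 = 6 h 8 min
Sun: 06:01–17:02 = 11 h 1 min
Total: 6 h 38 min + 8 h 2 min + 4 h 31 min + 4 h 45 min + 4 h 4 min + 6 h 8 min + 11 h 1 min = 45 h 9 min.

45.15 hours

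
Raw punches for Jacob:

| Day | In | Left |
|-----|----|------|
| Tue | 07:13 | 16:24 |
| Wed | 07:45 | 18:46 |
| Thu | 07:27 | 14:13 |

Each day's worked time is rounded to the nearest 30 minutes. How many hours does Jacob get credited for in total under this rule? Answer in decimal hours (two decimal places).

Tue: 07:13–16:24 = 9 h 11 min → rounds to 9 h 0 min
Wed: 07:45–18:46 = 11 h 1 min → rounds to 11 h 0 min
Thu: 07:27–14:13 = 6 h 46 min → rounds to 7 h 0 min
Total credited: 27 h 0 min.

27.00 hours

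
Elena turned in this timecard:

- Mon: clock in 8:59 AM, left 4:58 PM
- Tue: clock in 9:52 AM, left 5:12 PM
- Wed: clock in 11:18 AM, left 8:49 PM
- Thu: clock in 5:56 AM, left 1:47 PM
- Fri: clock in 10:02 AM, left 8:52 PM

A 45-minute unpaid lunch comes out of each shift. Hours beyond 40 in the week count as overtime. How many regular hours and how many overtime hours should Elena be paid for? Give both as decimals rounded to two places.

Mon: 8:59 AM–4:58 PM = 7 h 59 min; less 45 min break → 7 h 14 min
Tue: 9:52 AM–5:12 PM = 7 h 20 min; less 45 min break → 6 h 35 min
Wed: 11:18 AM–8:49 PM = 9 h 31 min; less 45 min break → 8 h 46 min
Thu: 5:56 AM–1:47 PM = 7 h 51 min; less 45 min break → 7 h 6 min
Fri: 10:02 AM–8:52 PM = 10 h 50 min; less 45 min break → 10 h 5 min
Total worked: 39 h 46 min = 39.77 h.
Threshold 40 h → overtime 0 h 0 min, regular 39 h 46 min.

Regular 39.77 hours, overtime 0.00 hours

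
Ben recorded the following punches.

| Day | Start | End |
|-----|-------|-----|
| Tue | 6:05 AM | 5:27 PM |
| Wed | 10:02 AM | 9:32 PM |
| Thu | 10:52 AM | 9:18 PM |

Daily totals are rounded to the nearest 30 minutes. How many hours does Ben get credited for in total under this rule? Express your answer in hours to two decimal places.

33.50 hours

Tue: 6:05 AM–5:27 PM = 11 h 22 min → rounds to 11 h 30 min
Wed: 10:02 AM–9:32 PM = 11 h 30 min → rounds to 11 h 30 min
Thu: 10:52 AM–9:18 PM = 10 h 26 min → rounds to 10 h 30 min
Total credited: 33 h 30 min.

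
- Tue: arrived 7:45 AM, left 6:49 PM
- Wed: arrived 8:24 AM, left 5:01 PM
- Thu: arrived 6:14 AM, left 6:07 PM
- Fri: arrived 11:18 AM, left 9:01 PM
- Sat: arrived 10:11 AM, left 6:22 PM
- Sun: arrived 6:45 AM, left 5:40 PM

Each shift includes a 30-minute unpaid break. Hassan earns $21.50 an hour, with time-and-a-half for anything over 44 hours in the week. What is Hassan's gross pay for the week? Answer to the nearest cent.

$1377.61

Tue: 7:45 AM–6:49 PM = 11 h 4 min; less 30 min break → 10 h 34 min
Wed: 8:24 AM–5:01 PM = 8 h 37 min; less 30 min break → 8 h 7 min
Thu: 6:14 AM–6:07 PM = 11 h 53 min; less 30 min break → 11 h 23 min
Fri: 11:18 AM–9:01 PM = 9 h 43 min; less 30 min break → 9 h 13 min
Sat: 10:11 AM–6:22 PM = 8 h 11 min; less 30 min break → 7 h 41 min
Sun: 6:45 AM–5:40 PM = 10 h 55 min; less 30 min break → 10 h 25 min
Total worked: 57 h 23 min = 3443 min.
Regular 44 h 0 min = 2640 min at $21.50/h; overtime 13 h 23 min = 803 min at $32.25/h.
Pay = (2640 × $21.50 + 803 × $32.25) ÷ 60 = $1377.61.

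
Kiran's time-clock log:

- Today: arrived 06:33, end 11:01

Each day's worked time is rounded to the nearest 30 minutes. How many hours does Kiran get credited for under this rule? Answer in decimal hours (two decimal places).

4.50 hours

Today: 06:33–11:01 = 4 h 28 min → rounds to 4 h 30 min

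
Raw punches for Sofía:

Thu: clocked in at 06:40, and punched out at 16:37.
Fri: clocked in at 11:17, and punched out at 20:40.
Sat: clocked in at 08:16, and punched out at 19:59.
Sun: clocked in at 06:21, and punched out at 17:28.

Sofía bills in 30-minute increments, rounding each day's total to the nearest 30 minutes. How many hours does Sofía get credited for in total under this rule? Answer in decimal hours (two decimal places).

42.00 hours

Thu: 06:40–16:37 = 9 h 57 min → rounds to 10 h 0 min
Fri: 11:17–20:40 = 9 h 23 min → rounds to 9 h 30 min
Sat: 08:16–19:59 = 11 h 43 min → rounds to 11 h 30 min
Sun: 06:21–17:28 = 11 h 7 min → rounds to 11 h 0 min
Total credited: 42 h 0 min.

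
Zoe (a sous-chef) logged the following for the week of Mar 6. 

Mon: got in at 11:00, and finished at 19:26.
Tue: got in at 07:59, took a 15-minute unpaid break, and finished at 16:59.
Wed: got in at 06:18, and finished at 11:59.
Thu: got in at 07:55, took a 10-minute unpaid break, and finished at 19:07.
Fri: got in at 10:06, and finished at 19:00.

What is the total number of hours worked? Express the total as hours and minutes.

Mon: 11:00–19:26 = 8 h 26 min
Tue: 07:59–16:59 = 9 h 0 min; less 15 min break → 8 h 45 min
Wed: 06:18–11:59 = 5 h 41 min
Thu: 07:55–19:07 = 11 h 12 min; less 10 min break → 11 h 2 min
Fri: 10:06–19:00 = 8 h 54 min
Total: 8 h 26 min + 8 h 45 min + 5 h 41 min + 11 h 2 min + 8 h 54 min = 42 h 48 min.

42 h 48 min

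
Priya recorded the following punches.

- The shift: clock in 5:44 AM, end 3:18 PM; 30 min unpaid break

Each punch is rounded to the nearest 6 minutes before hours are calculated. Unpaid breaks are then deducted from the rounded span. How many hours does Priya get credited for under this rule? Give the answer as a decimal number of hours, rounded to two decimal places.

The shift: in 5:44 AM→5:42 AM, out 3:18 PM→3:18 PM; 9 h 36 min − 30 min = 9 h 6 min

9.10 hours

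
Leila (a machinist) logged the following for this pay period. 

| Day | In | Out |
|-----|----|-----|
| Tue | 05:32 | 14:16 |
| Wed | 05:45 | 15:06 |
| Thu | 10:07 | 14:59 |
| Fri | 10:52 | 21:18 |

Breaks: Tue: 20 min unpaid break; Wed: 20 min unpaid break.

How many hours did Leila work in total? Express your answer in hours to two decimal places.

Tue: 05:32–14:16 = 8 h 44 min; less 20 min break → 8 h 24 min
Wed: 05:45–15:06 = 9 h 21 min; less 20 min break → 9 h 1 min
Thu: 10:07–14:59 = 4 h 52 min
Fri: 10:52–21:18 = 10 h 26 min
Total: 8 h 24 min + 9 h 1 min + 4 h 52 min + 10 h 26 min = 32 h 43 min.

32.72 hours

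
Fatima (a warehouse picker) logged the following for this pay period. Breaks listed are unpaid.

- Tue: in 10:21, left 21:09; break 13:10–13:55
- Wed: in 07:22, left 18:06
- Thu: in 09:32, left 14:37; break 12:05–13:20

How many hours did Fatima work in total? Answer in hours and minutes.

24 h 37 min

Tue: 10:21–21:09 = 10 h 48 min; less 45 min break → 10 h 3 min
Wed: 07:22–18:06 = 10 h 44 min
Thu: 09:32–14:37 = 5 h 5 min; less 75 min break → 3 h 50 min
Total: 10 h 3 min + 10 h 44 min + 3 h 50 min = 24 h 37 min.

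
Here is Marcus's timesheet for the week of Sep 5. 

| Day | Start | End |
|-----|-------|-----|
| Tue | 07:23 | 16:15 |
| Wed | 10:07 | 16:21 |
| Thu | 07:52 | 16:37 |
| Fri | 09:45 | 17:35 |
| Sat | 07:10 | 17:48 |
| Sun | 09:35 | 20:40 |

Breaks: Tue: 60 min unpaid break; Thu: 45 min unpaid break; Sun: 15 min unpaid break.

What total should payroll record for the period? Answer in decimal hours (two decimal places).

51.40 hours

Tue: 07:23–16:15 = 8 h 52 min; less 60 min break → 7 h 52 min
Wed: 10:07–16:21 = 6 h 14 min
Thu: 07:52–16:37 = 8 h 45 min; less 45 min break → 8 h 0 min
Fri: 09:45–17:35 = 7 h 50 min
Sat: 07:10–17:48 = 10 h 38 min
Sun: 09:35–20:40 = 11 h 5 min; less 15 min break → 10 h 50 min
Total: 7 h 52 min + 6 h 14 min + 8 h 0 min + 7 h 50 min + 10 h 38 min + 10 h 50 min = 51 h 24 min.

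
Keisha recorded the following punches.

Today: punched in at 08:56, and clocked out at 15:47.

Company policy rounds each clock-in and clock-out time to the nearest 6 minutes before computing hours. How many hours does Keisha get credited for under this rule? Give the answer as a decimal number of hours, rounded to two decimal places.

6.90 hours

Today: in 08:56→08:54, out 15:47→15:48; 6 h 54 min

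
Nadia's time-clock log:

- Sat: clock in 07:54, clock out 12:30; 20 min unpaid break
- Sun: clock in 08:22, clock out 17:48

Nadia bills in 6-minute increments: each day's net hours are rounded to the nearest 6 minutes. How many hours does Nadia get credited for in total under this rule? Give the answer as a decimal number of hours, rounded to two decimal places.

13.70 hours

Sat: 07:54–12:30 = 4 h 36 min − 20 min = 4 h 16 min → rounds to 4 h 18 min
Sun: 08:22–17:48 = 9 h 26 min → rounds to 9 h 24 min
Total credited: 13 h 42 min.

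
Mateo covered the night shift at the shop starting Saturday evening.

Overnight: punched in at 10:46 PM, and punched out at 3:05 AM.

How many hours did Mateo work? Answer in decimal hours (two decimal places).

4.32 hours

Overnight: 10:46 PM → midnight = 1 h 14 min; midnight → 3:05 AM = 3 h 5 min; span 4 h 19 min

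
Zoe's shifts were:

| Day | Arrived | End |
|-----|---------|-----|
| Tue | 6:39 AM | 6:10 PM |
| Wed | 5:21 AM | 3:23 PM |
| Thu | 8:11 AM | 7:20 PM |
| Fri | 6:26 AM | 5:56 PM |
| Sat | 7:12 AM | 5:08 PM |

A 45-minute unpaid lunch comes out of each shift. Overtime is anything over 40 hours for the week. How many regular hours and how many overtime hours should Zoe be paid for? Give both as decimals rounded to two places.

Tue: 6:39 AM–6:10 PM = 11 h 31 min; less 45 min break → 10 h 46 min
Wed: 5:21 AM–3:23 PM = 10 h 2 min; less 45 min break → 9 h 17 min
Thu: 8:11 AM–7:20 PM = 11 h 9 min; less 45 min break → 10 h 24 min
Fri: 6:26 AM–5:56 PM = 11 h 30 min; less 45 min break → 10 h 45 min
Sat: 7:12 AM–5:08 PM = 9 h 56 min; less 45 min break → 9 h 11 min
Total worked: 50 h 23 min = 50.38 h.
Threshold 40 h → overtime 10 h 23 min, regular 40 h 0 min.

Regular 40.00 hours, overtime 10.38 hours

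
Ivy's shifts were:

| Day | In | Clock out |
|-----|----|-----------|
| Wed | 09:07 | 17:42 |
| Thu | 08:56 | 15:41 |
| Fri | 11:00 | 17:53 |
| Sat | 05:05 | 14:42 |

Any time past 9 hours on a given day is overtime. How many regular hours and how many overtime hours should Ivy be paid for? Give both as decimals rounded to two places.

Regular 31.22 hours, overtime 0.62 hours

Wed: 09:07–17:42 = 8 h 35 min
Thu: 08:56–15:41 = 6 h 45 min
Fri: 11:00–17:53 = 6 h 53 min
Sat: 05:05–14:42 = 9 h 37 min
Wed reg 8 h 35 min / OT 0 h 0 min; Thu reg 6 h 45 min / OT 0 h 0 min; Fri reg 6 h 53 min / OT 0 h 0 min; Sat reg 9 h 0 min / OT 0 h 37 min.
Totals: regular 31 h 13 min, overtime 0 h 37 min.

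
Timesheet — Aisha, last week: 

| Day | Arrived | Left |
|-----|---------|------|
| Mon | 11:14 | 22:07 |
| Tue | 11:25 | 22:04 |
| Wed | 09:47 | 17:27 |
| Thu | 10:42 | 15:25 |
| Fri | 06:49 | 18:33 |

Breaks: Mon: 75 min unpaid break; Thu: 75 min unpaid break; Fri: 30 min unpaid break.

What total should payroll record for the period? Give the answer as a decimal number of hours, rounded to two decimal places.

42.65 hours

Mon: 11:14–22:07 = 10 h 53 min; less 75 min break → 9 h 38 min
Tue: 11:25–22:04 = 10 h 39 min
Wed: 09:47–17:27 = 7 h 40 min
Thu: 10:42–15:25 = 4 h 43 min; less 75 min break → 3 h 28 min
Fri: 06:49–18:33 = 11 h 44 min; less 30 min break → 11 h 14 min
Total: 9 h 38 min + 10 h 39 min + 7 h 40 min + 3 h 28 min + 11 h 14 min = 42 h 39 min.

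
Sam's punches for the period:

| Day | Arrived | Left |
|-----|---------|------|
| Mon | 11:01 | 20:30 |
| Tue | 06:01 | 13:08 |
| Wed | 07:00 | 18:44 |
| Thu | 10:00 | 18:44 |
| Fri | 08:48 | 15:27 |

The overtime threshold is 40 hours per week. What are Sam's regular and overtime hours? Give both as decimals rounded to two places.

Mon: 11:01–20:30 = 9 h 29 min
Tue: 06:01–13:08 = 7 h 7 min
Wed: 07:00–18:44 = 11 h 44 min
Thu: 10:00–18:44 = 8 h 44 min
Fri: 08:48–15:27 = 6 h 39 min
Total worked: 43 h 43 min = 43.72 h.
Threshold 40 h → overtime 3 h 43 min, regular 40 h 0 min.

Regular 40.00 hours, overtime 3.72 hours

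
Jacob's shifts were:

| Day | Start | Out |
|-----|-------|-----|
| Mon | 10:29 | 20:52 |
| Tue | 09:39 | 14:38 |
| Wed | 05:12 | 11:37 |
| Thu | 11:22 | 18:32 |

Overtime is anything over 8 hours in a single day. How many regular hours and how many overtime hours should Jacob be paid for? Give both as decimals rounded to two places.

Mon: 10:29–20:52 = 10 h 23 min
Tue: 09:39–14:38 = 4 h 59 min
Wed: 05:12–11:37 = 6 h 25 min
Thu: 11:22–18:32 = 7 h 10 min
Mon reg 8 h 0 min / OT 2 h 23 min; Tue reg 4 h 59 min / OT 0 h 0 min; Wed reg 6 h 25 min / OT 0 h 0 min; Thu reg 7 h 10 min / OT 0 h 0 min.
Totals: regular 26 h 34 min, overtime 2 h 23 min.

Regular 26.57 hours, overtime 2.38 hours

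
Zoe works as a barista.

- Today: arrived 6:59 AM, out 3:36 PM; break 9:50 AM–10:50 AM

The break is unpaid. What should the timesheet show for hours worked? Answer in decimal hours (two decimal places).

7.62 hours

Today: 6:59 AM–3:36 PM = 8 h 37 min; less 60 min break → 7 h 37 min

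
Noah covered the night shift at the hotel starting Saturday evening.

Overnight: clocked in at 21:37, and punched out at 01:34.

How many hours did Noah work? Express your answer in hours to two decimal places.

Overnight: 21:37 → midnight = 2 h 23 min; midnight → 01:34 = 1 h 34 min; span 3 h 57 min

3.95 hours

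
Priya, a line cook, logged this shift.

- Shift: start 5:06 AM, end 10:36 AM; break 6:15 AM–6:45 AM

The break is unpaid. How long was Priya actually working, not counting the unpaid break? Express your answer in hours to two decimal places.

5.00 hours

Shift: 5:06 AM–10:36 AM = 5 h 30 min; less 30 min break → 5 h 0 min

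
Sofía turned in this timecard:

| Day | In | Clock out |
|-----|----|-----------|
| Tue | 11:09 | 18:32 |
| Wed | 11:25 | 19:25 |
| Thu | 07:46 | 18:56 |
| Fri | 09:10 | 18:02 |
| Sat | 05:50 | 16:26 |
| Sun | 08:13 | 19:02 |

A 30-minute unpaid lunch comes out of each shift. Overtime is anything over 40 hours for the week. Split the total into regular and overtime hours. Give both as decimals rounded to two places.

Tue: 11:09–18:32 = 7 h 23 min; less 30 min break → 6 h 53 min
Wed: 11:25–19:25 = 8 h 0 min; less 30 min break → 7 h 30 min
Thu: 07:46–18:56 = 11 h 10 min; less 30 min break → 10 h 40 min
Fri: 09:10–18:02 = 8 h 52 min; less 30 min break → 8 h 22 min
Sat: 05:50–16:26 = 10 h 36 min; less 30 min break → 10 h 6 min
Sun: 08:13–19:02 = 10 h 49 min; less 30 min break → 10 h 19 min
Total worked: 53 h 50 min = 53.83 h.
Threshold 40 h → overtime 13 h 50 min, regular 40 h 0 min.

Regular 40.00 hours, overtime 13.83 hours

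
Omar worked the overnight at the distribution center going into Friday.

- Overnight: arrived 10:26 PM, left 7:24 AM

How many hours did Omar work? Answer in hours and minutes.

Overnight: 10:26 PM → midnight = 1 h 34 min; midnight → 7:24 AM = 7 h 24 min; span 8 h 58 min

8 h 58 min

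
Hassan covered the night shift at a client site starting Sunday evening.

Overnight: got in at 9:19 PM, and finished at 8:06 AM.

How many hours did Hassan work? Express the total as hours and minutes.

10 h 47 min

Overnight: 9:19 PM → midnight = 2 h 41 min; midnight → 8:06 AM = 8 h 6 min; span 10 h 47 min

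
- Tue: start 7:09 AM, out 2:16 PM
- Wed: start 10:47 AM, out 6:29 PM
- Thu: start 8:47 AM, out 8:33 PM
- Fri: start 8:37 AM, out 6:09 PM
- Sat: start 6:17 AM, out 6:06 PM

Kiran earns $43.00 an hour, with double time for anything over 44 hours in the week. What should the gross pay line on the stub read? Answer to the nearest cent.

$2230.27

Tue: 7:09 AM–2:16 PM = 7 h 7 min
Wed: 10:47 AM–6:29 PM = 7 h 42 min
Thu: 8:47 AM–8:33 PM = 11 h 46 min
Fri: 8:37 AM–6:09 PM = 9 h 32 min
Sat: 6:17 AM–6:06 PM = 11 h 49 min
Total worked: 47 h 56 min = 2876 min.
Regular 44 h 0 min = 2640 min at $43.00/h; overtime 3 h 56 min = 236 min at $86.00/h.
Pay = (2640 × $43.00 + 236 × $86.00) ÷ 60 = $2230.27.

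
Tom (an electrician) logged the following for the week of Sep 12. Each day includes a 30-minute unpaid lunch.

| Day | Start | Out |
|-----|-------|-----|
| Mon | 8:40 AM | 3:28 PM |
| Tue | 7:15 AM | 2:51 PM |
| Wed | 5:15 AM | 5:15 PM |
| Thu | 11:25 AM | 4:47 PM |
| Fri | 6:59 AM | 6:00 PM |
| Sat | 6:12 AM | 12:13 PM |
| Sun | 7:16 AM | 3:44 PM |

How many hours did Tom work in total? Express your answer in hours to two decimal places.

Mon: 8:40 AM–3:28 PM = 6 h 48 min; less 30 min break → 6 h 18 min
Tue: 7:15 AM–2:51 PM = 7 h 36 min; less 30 min break → 7 h 6 min
Wed: 5:15 AM–5:15 PM = 12 h 0 min; less 30 min break → 11 h 30 min
Thu: 11:25 AM–4:47 PM = 5 h 22 min; less 30 min break → 4 h 52 min
Fri: 6:59 AM–6:00 PM = 11 h 1 min; less 30 min break → 10 h 31 min
Sat: 6:12 AM–12:13 PM = 6 h 1 min; less 30 min break → 5 h 31 min
Sun: 7:16 AM–3:44 PM = 8 h 28 min; less 30 min break → 7 h 58 min
Total: 6 h 18 min + 7 h 6 min + 11 h 30 min + 4 h 52 min + 10 h 31 min + 5 h 31 min + 7 h 58 min = 53 h 46 min.

53.77 hours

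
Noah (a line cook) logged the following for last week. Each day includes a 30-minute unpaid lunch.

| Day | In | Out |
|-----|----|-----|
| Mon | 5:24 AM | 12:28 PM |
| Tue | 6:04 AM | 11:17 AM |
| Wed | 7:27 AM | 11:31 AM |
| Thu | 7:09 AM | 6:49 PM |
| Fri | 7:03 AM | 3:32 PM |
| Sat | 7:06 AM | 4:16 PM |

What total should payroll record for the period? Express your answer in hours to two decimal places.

Mon: 5:24 AM–12:28 PM = 7 h 4 min; less 30 min break → 6 h 34 min
Tue: 6:04 AM–11:17 AM = 5 h 13 min; less 30 min break → 4 h 43 min
Wed: 7:27 AM–11:31 AM = 4 h 4 min; less 30 min break → 3 h 34 min
Thu: 7:09 AM–6:49 PM = 11 h 40 min; less 30 min break → 11 h 10 min
Fri: 7:03 AM–3:32 PM = 8 h 29 min; less 30 min break → 7 h 59 min
Sat: 7:06 AM–4:16 PM = 9 h 10 min; less 30 min break → 8 h 40 min
Total: 6 h 34 min + 4 h 43 min + 3 h 34 min + 11 h 10 min + 7 h 59 min + 8 h 40 min = 42 h 40 min.

42.67 hours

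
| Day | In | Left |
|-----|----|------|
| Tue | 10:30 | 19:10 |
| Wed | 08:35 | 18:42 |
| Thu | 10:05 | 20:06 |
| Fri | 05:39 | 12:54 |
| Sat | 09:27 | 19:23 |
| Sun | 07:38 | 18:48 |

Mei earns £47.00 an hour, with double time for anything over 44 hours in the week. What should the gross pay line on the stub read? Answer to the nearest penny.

Tue: 10:30–19:10 = 8 h 40 min
Wed: 08:35–18:42 = 10 h 7 min
Thu: 10:05–20:06 = 10 h 1 min
Fri: 05:39–12:54 = 7 h 15 min
Sat: 09:27–19:23 = 9 h 56 min
Sun: 07:38–18:48 = 11 h 10 min
Total worked: 57 h 9 min = 3429 min.
Regular 44 h 0 min = 2640 min at £47.00/h; overtime 13 h 9 min = 789 min at £94.00/h.
Pay = (2640 × £47.00 + 789 × £94.00) ÷ 60 = £3304.10.

£3304.10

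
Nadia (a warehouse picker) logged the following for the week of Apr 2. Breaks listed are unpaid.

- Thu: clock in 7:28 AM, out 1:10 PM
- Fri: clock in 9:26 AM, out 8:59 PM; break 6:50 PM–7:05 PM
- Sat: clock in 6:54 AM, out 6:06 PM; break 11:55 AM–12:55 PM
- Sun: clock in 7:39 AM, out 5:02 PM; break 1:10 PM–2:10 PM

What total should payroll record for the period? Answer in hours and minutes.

35 h 35 min

Thu: 7:28 AM–1:10 PM = 5 h 42 min
Fri: 9:26 AM–8:59 PM = 11 h 33 min; less 15 min break → 11 h 18 min
Sat: 6:54 AM–6:06 PM = 11 h 12 min; less 60 min break → 10 h 12 min
Sun: 7:39 AM–5:02 PM = 9 h 23 min; less 60 min break → 8 h 23 min
Total: 5 h 42 min + 11 h 18 min + 10 h 12 min + 8 h 23 min = 35 h 35 min.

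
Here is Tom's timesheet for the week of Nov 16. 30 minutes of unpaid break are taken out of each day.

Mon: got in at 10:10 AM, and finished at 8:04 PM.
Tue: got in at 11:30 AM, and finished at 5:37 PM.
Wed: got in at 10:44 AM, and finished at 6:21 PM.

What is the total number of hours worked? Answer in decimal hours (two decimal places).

Mon: 10:10 AM–8:04 PM = 9 h 54 min; less 30 min break → 9 h 24 min
Tue: 11:30 AM–5:37 PM = 6 h 7 min; less 30 min break → 5 h 37 min
Wed: 10:44 AM–6:21 PM = 7 h 37 min; less 30 min break → 7 h 7 min
Total: 9 h 24 min + 5 h 37 min + 7 h 7 min = 22 h 8 min.

22.13 hours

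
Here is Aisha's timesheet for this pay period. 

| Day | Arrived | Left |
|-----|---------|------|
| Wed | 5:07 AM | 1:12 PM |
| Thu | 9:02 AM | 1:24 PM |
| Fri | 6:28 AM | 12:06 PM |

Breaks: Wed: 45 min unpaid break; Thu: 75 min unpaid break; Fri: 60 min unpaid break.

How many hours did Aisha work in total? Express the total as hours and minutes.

15 h 5 min

Wed: 5:07 AM–1:12 PM = 8 h 5 min; less 45 min break → 7 h 20 min
Thu: 9:02 AM–1:24 PM = 4 h 22 min; less 75 min break → 3 h 7 min
Fri: 6:28 AM–12:06 PM = 5 h 38 min; less 60 min break → 4 h 38 min
Total: 7 h 20 min + 3 h 7 min + 4 h 38 min = 15 h 5 min.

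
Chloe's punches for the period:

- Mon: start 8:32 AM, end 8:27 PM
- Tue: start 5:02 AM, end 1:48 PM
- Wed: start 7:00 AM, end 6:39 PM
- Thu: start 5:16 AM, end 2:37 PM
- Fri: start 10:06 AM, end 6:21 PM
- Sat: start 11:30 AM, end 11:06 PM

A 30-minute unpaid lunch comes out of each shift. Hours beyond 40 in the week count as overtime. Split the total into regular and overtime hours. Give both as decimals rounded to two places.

Regular 40.00 hours, overtime 18.53 hours

Mon: 8:32 AM–8:27 PM = 11 h 55 min; less 30 min break → 11 h 25 min
Tue: 5:02 AM–1:48 PM = 8 h 46 min; less 30 min break → 8 h 16 min
Wed: 7:00 AM–6:39 PM = 11 h 39 min; less 30 min break → 11 h 9 min
Thu: 5:16 AM–2:37 PM = 9 h 21 min; less 30 min break → 8 h 51 min
Fri: 10:06 AM–6:21 PM = 8 h 15 min; less 30 min break → 7 h 45 min
Sat: 11:30 AM–11:06 PM = 11 h 36 min; less 30 min break → 11 h 6 min
Total worked: 58 h 32 min = 58.53 h.
Threshold 40 h → overtime 18 h 32 min, regular 40 h 0 min.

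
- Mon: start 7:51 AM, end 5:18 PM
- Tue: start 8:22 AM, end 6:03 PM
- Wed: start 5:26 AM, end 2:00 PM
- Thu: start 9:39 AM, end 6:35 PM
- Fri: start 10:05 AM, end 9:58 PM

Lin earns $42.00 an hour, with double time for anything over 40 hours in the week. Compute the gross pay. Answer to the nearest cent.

$2395.40

Mon: 7:51 AM–5:18 PM = 9 h 27 min
Tue: 8:22 AM–6:03 PM = 9 h 41 min
Wed: 5:26 AM–2:00 PM = 8 h 34 min
Thu: 9:39 AM–6:35 PM = 8 h 56 min
Fri: 10:05 AM–9:58 PM = 11 h 53 min
Total worked: 48 h 31 min = 2911 min.
Regular 40 h 0 min = 2400 min at $42.00/h; overtime 8 h 31 min = 511 min at $84.00/h.
Pay = (2400 × $42.00 + 511 × $84.00) ÷ 60 = $2395.40.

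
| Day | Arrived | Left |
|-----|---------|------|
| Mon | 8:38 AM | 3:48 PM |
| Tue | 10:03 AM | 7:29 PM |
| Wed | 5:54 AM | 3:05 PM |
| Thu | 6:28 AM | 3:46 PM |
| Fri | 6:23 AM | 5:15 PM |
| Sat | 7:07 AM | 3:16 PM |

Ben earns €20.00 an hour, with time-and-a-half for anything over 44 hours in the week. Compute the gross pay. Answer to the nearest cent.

Mon: 8:38 AM–3:48 PM = 7 h 10 min
Tue: 10:03 AM–7:29 PM = 9 h 26 min
Wed: 5:54 AM–3:05 PM = 9 h 11 min
Thu: 6:28 AM–3:46 PM = 9 h 18 min
Fri: 6:23 AM–5:15 PM = 10 h 52 min
Sat: 7:07 AM–3:16 PM = 8 h 9 min
Total worked: 54 h 6 min = 3246 min.
Regular 44 h 0 min = 2640 min at €20.00/h; overtime 10 h 6 min = 606 min at €30.00/h.
Pay = (2640 × €20.00 + 606 × €30.00) ÷ 60 = €1183.00.

€1183.00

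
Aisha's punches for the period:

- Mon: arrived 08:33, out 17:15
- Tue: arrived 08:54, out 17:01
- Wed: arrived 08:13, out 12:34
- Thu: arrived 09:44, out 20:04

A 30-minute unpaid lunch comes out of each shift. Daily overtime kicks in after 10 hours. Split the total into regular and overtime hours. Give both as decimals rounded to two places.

Regular 29.50 hours, overtime 0.00 hours

Mon: 08:33–17:15 = 8 h 42 min; less 30 min break → 8 h 12 min
Tue: 08:54–17:01 = 8 h 7 min; less 30 min break → 7 h 37 min
Wed: 08:13–12:34 = 4 h 21 min; less 30 min break → 3 h 51 min
Thu: 09:44–20:04 = 10 h 20 min; less 30 min break → 9 h 50 min
Mon reg 8 h 12 min / OT 0 h 0 min; Tue reg 7 h 37 min / OT 0 h 0 min; Wed reg 3 h 51 min / OT 0 h 0 min; Thu reg 9 h 50 min / OT 0 h 0 min.
Totals: regular 29 h 30 min, overtime 0 h 0 min.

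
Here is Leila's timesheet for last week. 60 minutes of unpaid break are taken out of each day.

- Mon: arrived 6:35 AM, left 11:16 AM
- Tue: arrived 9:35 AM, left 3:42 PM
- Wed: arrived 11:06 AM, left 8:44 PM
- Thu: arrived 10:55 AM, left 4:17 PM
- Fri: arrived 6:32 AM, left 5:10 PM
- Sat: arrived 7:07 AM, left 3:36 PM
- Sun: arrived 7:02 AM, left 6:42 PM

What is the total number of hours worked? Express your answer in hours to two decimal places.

Mon: 6:35 AM–11:16 AM = 4 h 41 min; less 60 min break → 3 h 41 min
Tue: 9:35 AM–3:42 PM = 6 h 7 min; less 60 min break → 5 h 7 min
Wed: 11:06 AM–8:44 PM = 9 h 38 min; less 60 min break → 8 h 38 min
Thu: 10:55 AM–4:17 PM = 5 h 22 min; less 60 min break → 4 h 22 min
Fri: 6:32 AM–5:10 PM = 10 h 38 min; less 60 min break → 9 h 38 min
Sat: 7:07 AM–3:36 PM = 8 h 29 min; less 60 min break → 7 h 29 min
Sun: 7:02 AM–6:42 PM = 11 h 40 min; less 60 min break → 10 h 40 min
Total: 3 h 41 min + 5 h 7 min + 8 h 38 min + 4 h 22 min + 9 h 38 min + 7 h 29 min + 10 h 40 min = 49 h 35 min.

49.58 hours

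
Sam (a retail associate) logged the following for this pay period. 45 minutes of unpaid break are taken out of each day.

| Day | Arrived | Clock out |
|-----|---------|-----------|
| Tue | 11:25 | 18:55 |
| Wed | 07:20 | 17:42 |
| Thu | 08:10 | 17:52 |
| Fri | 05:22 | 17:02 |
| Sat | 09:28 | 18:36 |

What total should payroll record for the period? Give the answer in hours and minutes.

44 h 37 min

Tue: 11:25–18:55 = 7 h 30 min; less 45 min break → 6 h 45 min
Wed: 07:20–17:42 = 10 h 22 min; less 45 min break → 9 h 37 min
Thu: 08:10–17:52 = 9 h 42 min; less 45 min break → 8 h 57 min
Fri: 05:22–17:02 = 11 h 40 min; less 45 min break → 10 h 55 min
Sat: 09:28–18:36 = 9 h 8 min; less 45 min break → 8 h 23 min
Total: 6 h 45 min + 9 h 37 min + 8 h 57 min + 10 h 55 min + 8 h 23 min = 44 h 37 min.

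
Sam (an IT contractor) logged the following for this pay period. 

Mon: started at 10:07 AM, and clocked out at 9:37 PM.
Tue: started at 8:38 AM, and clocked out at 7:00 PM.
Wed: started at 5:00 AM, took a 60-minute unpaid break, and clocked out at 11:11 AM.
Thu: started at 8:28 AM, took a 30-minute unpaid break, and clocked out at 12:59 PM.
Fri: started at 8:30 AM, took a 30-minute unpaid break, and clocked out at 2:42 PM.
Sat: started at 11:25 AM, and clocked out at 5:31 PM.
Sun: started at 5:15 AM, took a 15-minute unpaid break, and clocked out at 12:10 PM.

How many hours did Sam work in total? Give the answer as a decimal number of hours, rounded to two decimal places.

Mon: 10:07 AM–9:37 PM = 11 h 30 min
Tue: 8:38 AM–7:00 PM = 10 h 22 min
Wed: 5:00 AM–11:11 AM = 6 h 11 min; less 60 min break → 5 h 11 min
Thu: 8:28 AM–12:59 PM = 4 h 31 min; less 30 min break → 4 h 1 min
Fri: 8:30 AM–2:42 PM = 6 h 12 min; less 30 min break → 5 h 42 min
Sat: 11:25 AM–5:31 PM = 6 h 6 min
Sun: 5:15 AM–12:10 PM = 6 h 55 min; less 15 min break → 6 h 40 min
Total: 11 h 30 min + 10 h 22 min + 5 h 11 min + 4 h 1 min + 5 h 42 min + 6 h 6 min + 6 h 40 min = 49 h 32 min.

49.53 hours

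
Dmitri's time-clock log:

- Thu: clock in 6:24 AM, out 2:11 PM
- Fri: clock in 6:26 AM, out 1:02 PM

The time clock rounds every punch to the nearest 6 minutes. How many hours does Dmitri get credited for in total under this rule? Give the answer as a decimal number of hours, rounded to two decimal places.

Thu: in 6:24 AM→6:24 AM, out 2:11 PM→2:12 PM; 7 h 48 min
Fri: in 6:26 AM→6:24 AM, out 1:02 PM→1:00 PM; 6 h 36 min
Total credited: 14 h 24 min.

14.40 hours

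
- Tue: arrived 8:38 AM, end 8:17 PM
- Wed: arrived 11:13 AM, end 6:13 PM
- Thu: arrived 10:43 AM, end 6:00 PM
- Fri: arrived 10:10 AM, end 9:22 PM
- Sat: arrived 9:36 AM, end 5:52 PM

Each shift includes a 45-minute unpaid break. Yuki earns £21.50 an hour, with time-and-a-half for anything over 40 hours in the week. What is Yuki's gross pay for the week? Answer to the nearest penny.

£913.21

Tue: 8:38 AM–8:17 PM = 11 h 39 min; less 45 min break → 10 h 54 min
Wed: 11:13 AM–6:13 PM = 7 h 0 min; less 45 min break → 6 h 15 min
Thu: 10:43 AM–6:00 PM = 7 h 17 min; less 45 min break → 6 h 32 min
Fri: 10:10 AM–9:22 PM = 11 h 12 min; less 45 min break → 10 h 27 min
Sat: 9:36 AM–5:52 PM = 8 h 16 min; less 45 min break → 7 h 31 min
Total worked: 41 h 39 min = 2499 min.
Regular 40 h 0 min = 2400 min at £21.50/h; overtime 1 h 39 min = 99 min at £32.25/h.
Pay = (2400 × £21.50 + 99 × £32.25) ÷ 60 = £913.21.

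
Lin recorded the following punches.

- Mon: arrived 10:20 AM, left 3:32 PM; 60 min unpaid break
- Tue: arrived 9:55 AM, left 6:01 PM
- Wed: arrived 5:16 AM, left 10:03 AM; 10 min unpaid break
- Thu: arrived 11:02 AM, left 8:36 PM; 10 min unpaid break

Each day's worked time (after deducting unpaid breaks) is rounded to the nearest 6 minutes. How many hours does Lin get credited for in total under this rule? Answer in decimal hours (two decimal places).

26.30 hours

Mon: 10:20 AM–3:32 PM = 5 h 12 min − 60 min = 4 h 12 min → rounds to 4 h 12 min
Tue: 9:55 AM–6:01 PM = 8 h 6 min → rounds to 8 h 6 min
Wed: 5:16 AM–10:03 AM = 4 h 47 min − 10 min = 4 h 37 min → rounds to 4 h 36 min
Thu: 11:02 AM–8:36 PM = 9 h 34 min − 10 min = 9 h 24 min → rounds to 9 h 24 min
Total credited: 26 h 18 min.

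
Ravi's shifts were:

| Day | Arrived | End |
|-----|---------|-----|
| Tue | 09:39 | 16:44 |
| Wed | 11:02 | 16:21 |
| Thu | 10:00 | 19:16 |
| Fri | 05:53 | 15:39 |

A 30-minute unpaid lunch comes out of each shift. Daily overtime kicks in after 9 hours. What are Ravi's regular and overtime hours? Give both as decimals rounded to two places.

Tue: 09:39–16:44 = 7 h 5 min; less 30 min break → 6 h 35 min
Wed: 11:02–16:21 = 5 h 19 min; less 30 min break → 4 h 49 min
Thu: 10:00–19:16 = 9 h 16 min; less 30 min break → 8 h 46 min
Fri: 05:53–15:39 = 9 h 46 min; less 30 min break → 9 h 16 min
Tue reg 6 h 35 min / OT 0 h 0 min; Wed reg 4 h 49 min / OT 0 h 0 min; Thu reg 8 h 46 min / OT 0 h 0 min; Fri reg 9 h 0 min / OT 0 h 16 min.
Totals: regular 29 h 10 min, overtime 0 h 16 min.

Regular 29.17 hours, overtime 0.27 hours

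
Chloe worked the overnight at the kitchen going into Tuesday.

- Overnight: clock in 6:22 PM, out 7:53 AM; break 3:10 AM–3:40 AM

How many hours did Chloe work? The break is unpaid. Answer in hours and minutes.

Overnight: 6:22 PM → midnight = 5 h 38 min; midnight → 7:53 AM = 7 h 53 min; span 13 h 31 min; less 30 min break → 13 h 1 min

13 h 1 min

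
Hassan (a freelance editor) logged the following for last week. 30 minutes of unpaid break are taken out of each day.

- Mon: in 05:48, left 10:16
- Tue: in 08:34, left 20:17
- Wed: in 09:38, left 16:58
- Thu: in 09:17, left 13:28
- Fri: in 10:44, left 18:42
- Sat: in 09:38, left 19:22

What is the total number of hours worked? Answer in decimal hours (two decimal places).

42.40 hours

Mon: 05:48–10:16 = 4 h 28 min; less 30 min break → 3 h 58 min
Tue: 08:34–20:17 = 11 h 43 min; less 30 min break → 11 h 13 min
Wed: 09:38–16:58 = 7 h 20 min; less 30 min break → 6 h 50 min
Thu: 09:17–13:28 = 4 h 11 min; less 30 min break → 3 h 41 min
Fri: 10:44–18:42 = 7 h 58 min; less 30 min break → 7 h 28 min
Sat: 09:38–19:22 = 9 h 44 min; less 30 min break → 9 h 14 min
Total: 3 h 58 min + 11 h 13 min + 6 h 50 min + 3 h 41 min + 7 h 28 min + 9 h 14 min = 42 h 24 min.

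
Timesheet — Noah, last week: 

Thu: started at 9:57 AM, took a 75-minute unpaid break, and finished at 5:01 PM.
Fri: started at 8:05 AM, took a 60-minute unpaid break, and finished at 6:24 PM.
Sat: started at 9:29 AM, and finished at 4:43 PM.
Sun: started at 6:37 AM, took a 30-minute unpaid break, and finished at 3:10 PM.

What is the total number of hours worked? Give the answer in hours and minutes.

30 h 25 min

Thu: 9:57 AM–5:01 PM = 7 h 4 min; less 75 min break → 5 h 49 min
Fri: 8:05 AM–6:24 PM = 10 h 19 min; less 60 min break → 9 h 19 min
Sat: 9:29 AM–4:43 PM = 7 h 14 min
Sun: 6:37 AM–3:10 PM = 8 h 33 min; less 30 min break → 8 h 3 min
Total: 5 h 49 min + 9 h 19 min + 7 h 14 min + 8 h 3 min = 30 h 25 min.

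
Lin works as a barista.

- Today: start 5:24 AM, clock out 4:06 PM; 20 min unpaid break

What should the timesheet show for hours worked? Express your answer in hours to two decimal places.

10.37 hours

Today: 5:24 AM–4:06 PM = 10 h 42 min; less 20 min break → 10 h 22 min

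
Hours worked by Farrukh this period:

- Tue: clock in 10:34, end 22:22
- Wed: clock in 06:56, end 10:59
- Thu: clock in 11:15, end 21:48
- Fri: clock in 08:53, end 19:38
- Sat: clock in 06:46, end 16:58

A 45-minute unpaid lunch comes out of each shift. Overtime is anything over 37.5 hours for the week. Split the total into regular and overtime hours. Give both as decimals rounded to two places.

Tue: 10:34–22:22 = 11 h 48 min; less 45 min break → 11 h 3 min
Wed: 06:56–10:59 = 4 h 3 min; less 45 min break → 3 h 18 min
Thu: 11:15–21:48 = 10 h 33 min; less 45 min break → 9 h 48 min
Fri: 08:53–19:38 = 10 h 45 min; less 45 min break → 10 h 0 min
Sat: 06:46–16:58 = 10 h 12 min; less 45 min break → 9 h 27 min
Total worked: 43 h 36 min = 43.60 h.
Threshold 37.5 h → overtime 6 h 6 min, regular 37 h 30 min.

Regular 37.50 hours, overtime 6.10 hours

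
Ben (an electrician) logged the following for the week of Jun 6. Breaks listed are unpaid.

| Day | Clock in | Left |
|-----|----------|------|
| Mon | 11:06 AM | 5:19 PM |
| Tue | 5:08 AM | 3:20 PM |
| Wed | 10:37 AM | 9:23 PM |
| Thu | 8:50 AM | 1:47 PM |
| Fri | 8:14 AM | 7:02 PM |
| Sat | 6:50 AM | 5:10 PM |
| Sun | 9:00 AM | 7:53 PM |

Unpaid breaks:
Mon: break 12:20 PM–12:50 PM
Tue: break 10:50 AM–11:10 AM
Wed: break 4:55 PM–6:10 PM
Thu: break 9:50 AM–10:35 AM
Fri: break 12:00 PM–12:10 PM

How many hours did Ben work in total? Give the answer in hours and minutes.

Mon: 11:06 AM–5:19 PM = 6 h 13 min; less 30 min break → 5 h 43 min
Tue: 5:08 AM–3:20 PM = 10 h 12 min; less 20 min break → 9 h 52 min
Wed: 10:37 AM–9:23 PM = 10 h 46 min; less 75 min break → 9 h 31 min
Thu: 8:50 AM–1:47 PM = 4 h 57 min; less 45 min break → 4 h 12 min
Fri: 8:14 AM–7:02 PM = 10 h 48 min; less 10 min break → 10 h 38 min
Sat: 6:50 AM–5:10 PM = 10 h 20 min
Sun: 9:00 AM–7:53 PM = 10 h 53 min
Total: 5 h 43 min + 9 h 52 min + 9 h 31 min + 4 h 12 min + 10 h 38 min + 10 h 20 min + 10 h 53 min = 61 h 9 min.

61 h 9 min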